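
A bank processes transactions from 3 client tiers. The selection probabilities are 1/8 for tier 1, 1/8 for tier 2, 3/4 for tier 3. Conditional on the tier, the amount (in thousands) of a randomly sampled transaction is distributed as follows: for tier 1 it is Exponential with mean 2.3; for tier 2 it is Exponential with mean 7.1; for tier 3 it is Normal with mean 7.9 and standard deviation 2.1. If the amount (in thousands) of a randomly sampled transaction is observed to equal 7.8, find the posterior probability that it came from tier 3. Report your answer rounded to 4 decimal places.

0.9487

Likelihoods f(7.8 | ·): 1: 0.0146368; 2: 0.0469493; 3: 0.189757.
Posterior ∝ prior × likelihood. Numerator for 3: 0.75·0.189757 = 0.142318.
Normalizing constant: 0.125·0.0146368 + 0.125·0.0469493 + 0.75·0.189757 = 0.150016.
P(3 | observation) = 0.142318 / 0.150016 = 0.948684.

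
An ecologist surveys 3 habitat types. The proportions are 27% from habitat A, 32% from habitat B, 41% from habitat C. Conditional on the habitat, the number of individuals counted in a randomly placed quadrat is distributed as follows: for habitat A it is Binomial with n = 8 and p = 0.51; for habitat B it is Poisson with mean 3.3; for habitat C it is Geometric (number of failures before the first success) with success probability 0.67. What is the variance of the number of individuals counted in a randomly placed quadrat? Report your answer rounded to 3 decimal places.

Per component, A: μ=4.08, E[X²]=18.6456; B: μ=3.3, E[X²]=14.19; C: μ=0.492537, E[X²]=0.977723.
E[X] = 0.27·4.08 + 0.32·3.3 + 0.41·0.492537 = 2.35954.
E[X²] = 0.27·18.6456 + 0.32·14.19 + 0.41·0.977723 = 9.97598.
Var(X) = E[X²] − (E[X])² = 9.97598 − 5.56743 = 4.40855.

4.409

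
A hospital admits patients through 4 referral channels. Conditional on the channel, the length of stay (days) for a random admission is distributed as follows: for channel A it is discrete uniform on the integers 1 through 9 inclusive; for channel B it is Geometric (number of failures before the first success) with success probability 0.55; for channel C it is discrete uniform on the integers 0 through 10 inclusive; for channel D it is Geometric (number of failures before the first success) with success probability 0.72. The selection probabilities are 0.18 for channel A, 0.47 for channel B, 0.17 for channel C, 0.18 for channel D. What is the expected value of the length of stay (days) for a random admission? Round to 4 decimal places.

2.2045

Component means — A: 5; B: 0.818182; C: 5; D: 0.388889.
E[X] = 0.18·5 + 0.47·0.818182 + 0.17·5 + 0.18·0.388889 = 2.20455.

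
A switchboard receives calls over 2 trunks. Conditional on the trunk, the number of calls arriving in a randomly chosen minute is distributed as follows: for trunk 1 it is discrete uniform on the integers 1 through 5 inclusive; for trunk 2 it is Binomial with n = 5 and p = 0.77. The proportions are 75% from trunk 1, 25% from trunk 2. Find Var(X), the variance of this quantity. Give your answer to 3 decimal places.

1.857

Per component, 1: μ=3, E[X²]=11; 2: μ=3.85, E[X²]=15.708.
E[X] = 0.75·3 + 0.25·3.85 = 3.2125.
E[X²] = 0.75·11 + 0.25·15.708 = 12.177.
Var(X) = E[X²] − (E[X])² = 12.177 − 10.3202 = 1.85684.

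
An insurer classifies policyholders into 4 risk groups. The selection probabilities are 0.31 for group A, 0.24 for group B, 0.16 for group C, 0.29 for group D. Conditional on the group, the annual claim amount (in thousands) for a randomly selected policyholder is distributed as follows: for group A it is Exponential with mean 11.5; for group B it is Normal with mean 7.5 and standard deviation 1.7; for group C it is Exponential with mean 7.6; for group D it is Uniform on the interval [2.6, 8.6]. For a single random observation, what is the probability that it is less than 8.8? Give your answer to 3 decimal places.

0.752

Conditional on each group, P(X < 8.8): A: 0.534767; B: 0.777777; C: 0.685853; D: 1.
By total probability, P(X < 8.8) = 0.31·0.534767 + 0.24·0.777777 + 0.16·0.685853 + 0.29·1 = 0.752181.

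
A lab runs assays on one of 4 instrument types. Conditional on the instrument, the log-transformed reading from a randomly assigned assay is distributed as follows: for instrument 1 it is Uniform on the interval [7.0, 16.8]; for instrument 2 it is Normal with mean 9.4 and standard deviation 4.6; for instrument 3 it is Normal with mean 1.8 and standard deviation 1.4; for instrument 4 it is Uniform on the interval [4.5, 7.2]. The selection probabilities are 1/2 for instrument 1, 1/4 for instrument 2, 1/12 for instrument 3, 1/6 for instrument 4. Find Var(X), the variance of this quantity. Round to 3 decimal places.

Per component, 1: μ=11.9, E[X²]=149.613; 2: μ=9.4, E[X²]=109.52; 3: μ=1.8, E[X²]=5.2; 4: μ=5.85, E[X²]=34.83.
E[X] = 0.5·11.9 + 0.25·9.4 + 0.0833333·1.8 + 0.166667·5.85 = 9.425.
E[X²] = 0.5·149.613 + 0.25·109.52 + 0.0833333·5.2 + 0.166667·34.83 = 108.425.
Var(X) = E[X²] − (E[X])² = 108.425 − 88.8306 = 19.5944.

19.594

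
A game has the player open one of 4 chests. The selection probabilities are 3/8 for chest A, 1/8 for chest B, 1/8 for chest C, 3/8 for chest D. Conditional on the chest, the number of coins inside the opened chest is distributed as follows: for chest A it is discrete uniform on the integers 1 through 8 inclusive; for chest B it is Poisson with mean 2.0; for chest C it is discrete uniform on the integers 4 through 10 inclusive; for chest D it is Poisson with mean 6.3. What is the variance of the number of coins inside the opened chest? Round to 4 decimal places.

7.4031

Per component, A: μ=4.5, E[X²]=25.5; B: μ=2, E[X²]=6; C: μ=7, E[X²]=53; D: μ=6.3, E[X²]=45.99.
E[X] = 0.375·4.5 + 0.125·2 + 0.125·7 + 0.375·6.3 = 5.175.
E[X²] = 0.375·25.5 + 0.125·6 + 0.125·53 + 0.375·45.99 = 34.1837.
Var(X) = E[X²] − (E[X])² = 34.1837 − 26.7806 = 7.40312.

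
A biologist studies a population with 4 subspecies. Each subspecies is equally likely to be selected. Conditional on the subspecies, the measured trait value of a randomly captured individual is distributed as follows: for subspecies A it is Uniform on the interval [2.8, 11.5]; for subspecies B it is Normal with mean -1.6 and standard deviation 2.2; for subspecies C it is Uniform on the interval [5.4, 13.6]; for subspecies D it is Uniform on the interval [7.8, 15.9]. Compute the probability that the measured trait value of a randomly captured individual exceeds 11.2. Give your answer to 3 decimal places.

Conditional on each subspecies, P(X > 11.2): A: 0.0344828; B: 2.97456e-09; C: 0.292683; D: 0.580247.
By total probability, P(X > 11.2) = 0.25·0.0344828 + 0.25·2.97456e-09 + 0.25·0.292683 + 0.25·0.580247 = 0.226853.

0.227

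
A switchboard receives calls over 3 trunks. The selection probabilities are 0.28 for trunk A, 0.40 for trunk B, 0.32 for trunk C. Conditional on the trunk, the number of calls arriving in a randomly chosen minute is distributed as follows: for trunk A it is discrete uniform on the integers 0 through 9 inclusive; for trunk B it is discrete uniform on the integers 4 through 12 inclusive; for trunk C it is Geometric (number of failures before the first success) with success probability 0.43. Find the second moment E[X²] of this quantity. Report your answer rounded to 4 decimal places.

37.7954

For each component E[X²] = Var + (mean)², giving A: 28.5; B: 70.6667; C: 4.83991.
Overall E[X²] = 0.28·28.5 + 0.4·70.6667 + 0.32·4.83991 = 37.7954.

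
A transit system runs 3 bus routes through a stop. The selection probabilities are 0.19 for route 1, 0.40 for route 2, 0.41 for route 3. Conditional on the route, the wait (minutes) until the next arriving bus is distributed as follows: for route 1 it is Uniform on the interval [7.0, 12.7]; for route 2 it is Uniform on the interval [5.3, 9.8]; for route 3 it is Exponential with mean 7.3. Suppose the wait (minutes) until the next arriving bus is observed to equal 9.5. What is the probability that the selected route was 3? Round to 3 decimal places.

Likelihoods f(9.5 | ·): 1: 0.175439; 2: 0.222222; 3: 0.037282.
Posterior ∝ prior × likelihood. Numerator for 3: 0.41·0.037282 = 0.0152856.
Normalizing constant: 0.19·0.175439 + 0.4·0.222222 + 0.41·0.037282 = 0.137508.
P(3 | observation) = 0.0152856 / 0.137508 = 0.111162.

0.111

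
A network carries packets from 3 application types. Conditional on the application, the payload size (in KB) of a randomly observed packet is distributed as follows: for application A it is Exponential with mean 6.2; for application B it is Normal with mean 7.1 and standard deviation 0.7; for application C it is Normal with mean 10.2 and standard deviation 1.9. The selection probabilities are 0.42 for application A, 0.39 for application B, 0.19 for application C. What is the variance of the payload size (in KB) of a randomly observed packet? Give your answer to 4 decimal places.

Per component, A: μ=6.2, E[X²]=76.88; B: μ=7.1, E[X²]=50.9; C: μ=10.2, E[X²]=107.65.
E[X] = 0.42·6.2 + 0.39·7.1 + 0.19·10.2 = 7.311.
E[X²] = 0.42·76.88 + 0.39·50.9 + 0.19·107.65 = 72.5941.
Var(X) = E[X²] − (E[X])² = 72.5941 − 53.4507 = 19.1434.

19.1434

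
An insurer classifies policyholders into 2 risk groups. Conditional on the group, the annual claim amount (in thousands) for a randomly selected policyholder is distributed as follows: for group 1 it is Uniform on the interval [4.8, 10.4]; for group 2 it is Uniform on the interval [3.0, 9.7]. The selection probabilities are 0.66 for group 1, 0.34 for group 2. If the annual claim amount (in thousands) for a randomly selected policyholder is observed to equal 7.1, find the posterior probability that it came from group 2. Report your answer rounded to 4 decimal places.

0.3010

Likelihoods f(7.1 | ·): 1: 0.178571; 2: 0.149254.
Posterior ∝ prior × likelihood. Numerator for 2: 0.34·0.149254 = 0.0507463.
Normalizing constant: 0.66·0.178571 + 0.34·0.149254 = 0.168603.
P(2 | observation) = 0.0507463 / 0.168603 = 0.30098.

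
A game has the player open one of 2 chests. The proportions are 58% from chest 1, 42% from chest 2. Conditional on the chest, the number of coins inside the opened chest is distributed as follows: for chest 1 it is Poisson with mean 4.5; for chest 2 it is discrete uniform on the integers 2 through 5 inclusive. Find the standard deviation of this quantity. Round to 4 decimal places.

1.8381

Per component, 1: μ=4.5, E[X²]=24.75; 2: μ=3.5, E[X²]=13.5.
E[X] = 0.58·4.5 + 0.42·3.5 = 4.08.
E[X²] = 0.58·24.75 + 0.42·13.5 = 20.025.
Var(X) = E[X²] − (E[X])² = 20.025 − 16.6464 = 3.3786.
SD(X) = √3.3786 = 1.8381.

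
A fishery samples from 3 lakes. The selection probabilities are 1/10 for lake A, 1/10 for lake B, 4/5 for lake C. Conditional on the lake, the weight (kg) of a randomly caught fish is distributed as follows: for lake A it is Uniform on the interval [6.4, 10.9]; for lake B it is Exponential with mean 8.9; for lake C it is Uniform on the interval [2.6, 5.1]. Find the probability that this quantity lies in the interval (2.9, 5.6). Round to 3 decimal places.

0.723

Conditional on each lake, P(2.9 < X < 5.6): A: 0; B: 0.188908; C: 0.88.
By total probability, P(2.9 < X < 5.6) = 0.1·0 + 0.1·0.188908 + 0.8·0.88 = 0.722891.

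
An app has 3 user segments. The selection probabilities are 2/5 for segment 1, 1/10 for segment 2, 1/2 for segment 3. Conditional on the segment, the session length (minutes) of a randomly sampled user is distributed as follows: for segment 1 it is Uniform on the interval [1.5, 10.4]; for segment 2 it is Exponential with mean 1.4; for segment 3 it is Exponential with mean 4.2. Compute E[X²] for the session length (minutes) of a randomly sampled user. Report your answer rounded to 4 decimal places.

For each component E[X²] = Var + (mean)², giving 1: 42.0033; 2: 3.92; 3: 35.28.
Overall E[X²] = 0.4·42.0033 + 0.1·3.92 + 0.5·35.28 = 34.8333.

34.8333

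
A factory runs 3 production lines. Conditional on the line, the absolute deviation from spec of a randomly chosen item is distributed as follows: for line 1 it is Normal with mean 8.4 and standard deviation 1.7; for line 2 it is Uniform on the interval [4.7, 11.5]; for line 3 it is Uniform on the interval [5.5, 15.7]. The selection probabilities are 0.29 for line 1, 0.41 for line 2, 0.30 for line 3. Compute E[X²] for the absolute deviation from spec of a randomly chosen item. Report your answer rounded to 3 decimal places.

For each component E[X²] = Var + (mean)², giving 1: 73.45; 2: 69.4633; 3: 121.03.
Overall E[X²] = 0.29·73.45 + 0.41·69.4633 + 0.3·121.03 = 86.0895.

86.089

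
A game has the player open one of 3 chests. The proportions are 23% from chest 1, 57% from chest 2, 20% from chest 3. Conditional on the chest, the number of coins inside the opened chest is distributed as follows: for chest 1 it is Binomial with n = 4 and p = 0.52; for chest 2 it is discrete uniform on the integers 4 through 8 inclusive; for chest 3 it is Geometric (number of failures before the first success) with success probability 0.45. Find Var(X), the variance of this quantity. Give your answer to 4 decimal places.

6.5635

Per component, 1: μ=2.08, E[X²]=5.3248; 2: μ=6, E[X²]=38; 3: μ=1.22222, E[X²]=4.20988.
E[X] = 0.23·2.08 + 0.57·6 + 0.2·1.22222 = 4.14284.
E[X²] = 0.23·5.3248 + 0.57·38 + 0.2·4.20988 = 23.7267.
Var(X) = E[X²] − (E[X])² = 23.7267 − 17.1632 = 6.56352.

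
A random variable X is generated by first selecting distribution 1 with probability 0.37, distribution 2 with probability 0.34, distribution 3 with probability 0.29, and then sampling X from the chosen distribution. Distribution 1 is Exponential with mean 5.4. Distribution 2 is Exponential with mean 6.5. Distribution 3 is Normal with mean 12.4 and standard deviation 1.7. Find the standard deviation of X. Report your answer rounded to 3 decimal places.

5.902

Per component, 1: μ=5.4, E[X²]=58.32; 2: μ=6.5, E[X²]=84.5; 3: μ=12.4, E[X²]=156.65.
E[X] = 0.37·5.4 + 0.34·6.5 + 0.29·12.4 = 7.804.
E[X²] = 0.37·58.32 + 0.34·84.5 + 0.29·156.65 = 95.7369.
Var(X) = E[X²] − (E[X])² = 95.7369 − 60.9024 = 34.8345.
SD(X) = √34.8345 = 5.90207.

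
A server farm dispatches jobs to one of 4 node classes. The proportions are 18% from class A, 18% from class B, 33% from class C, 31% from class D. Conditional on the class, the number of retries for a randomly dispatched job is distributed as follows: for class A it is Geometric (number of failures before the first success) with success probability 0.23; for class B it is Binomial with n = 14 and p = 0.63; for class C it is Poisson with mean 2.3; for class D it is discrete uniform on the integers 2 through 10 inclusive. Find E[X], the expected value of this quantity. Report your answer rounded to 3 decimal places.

4.809

Component means — A: 3.34783; B: 8.82; C: 2.3; D: 6.
E[X] = 0.18·3.34783 + 0.18·8.82 + 0.33·2.3 + 0.31·6 = 4.80921.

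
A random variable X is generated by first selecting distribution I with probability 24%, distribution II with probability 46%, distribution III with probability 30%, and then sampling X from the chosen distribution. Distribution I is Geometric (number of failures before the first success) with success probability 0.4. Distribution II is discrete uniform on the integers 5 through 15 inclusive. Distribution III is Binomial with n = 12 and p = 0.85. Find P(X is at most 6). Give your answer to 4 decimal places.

0.3183

Conditional on each component, P(X ≤ 6): I: 0.972006; II: 0.181818; III: 0.0046416.
By total probability, P(X ≤ 6) = 0.24·0.972006 + 0.46·0.181818 + 0.3·0.0046416 = 0.31831.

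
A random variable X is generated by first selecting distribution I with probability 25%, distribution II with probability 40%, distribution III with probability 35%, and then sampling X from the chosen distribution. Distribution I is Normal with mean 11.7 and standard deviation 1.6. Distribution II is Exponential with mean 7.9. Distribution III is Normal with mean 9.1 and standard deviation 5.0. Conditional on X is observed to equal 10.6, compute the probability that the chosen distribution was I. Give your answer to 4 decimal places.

0.5521

Likelihoods f(10.6 | ·): I: 0.196858; II: 0.0330863; III: 0.0762776.
Posterior ∝ prior × likelihood. Numerator for I: 0.25·0.196858 = 0.0492146.
Normalizing constant: 0.25·0.196858 + 0.4·0.0330863 + 0.35·0.0762776 = 0.0891463.
P(I | observation) = 0.0492146 / 0.0891463 = 0.552066.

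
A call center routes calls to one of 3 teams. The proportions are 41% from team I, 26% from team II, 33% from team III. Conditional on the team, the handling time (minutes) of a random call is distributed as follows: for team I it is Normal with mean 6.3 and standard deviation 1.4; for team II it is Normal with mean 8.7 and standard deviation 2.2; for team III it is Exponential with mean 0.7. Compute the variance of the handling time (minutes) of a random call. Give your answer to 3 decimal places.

12.572

Per component, I: μ=6.3, E[X²]=41.65; II: μ=8.7, E[X²]=80.53; III: μ=0.7, E[X²]=0.98.
E[X] = 0.41·6.3 + 0.26·8.7 + 0.33·0.7 = 5.076.
E[X²] = 0.41·41.65 + 0.26·80.53 + 0.33·0.98 = 38.3377.
Var(X) = E[X²] − (E[X])² = 38.3377 − 25.7658 = 12.5719.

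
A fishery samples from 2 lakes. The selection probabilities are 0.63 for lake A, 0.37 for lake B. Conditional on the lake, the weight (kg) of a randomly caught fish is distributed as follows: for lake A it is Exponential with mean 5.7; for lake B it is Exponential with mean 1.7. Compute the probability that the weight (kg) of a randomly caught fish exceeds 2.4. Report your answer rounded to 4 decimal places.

Conditional on each lake, P(X > 2.4): A: 0.656356; B: 0.243713.
By total probability, P(X > 2.4) = 0.63·0.656356 + 0.37·0.243713 = 0.503678.

0.5037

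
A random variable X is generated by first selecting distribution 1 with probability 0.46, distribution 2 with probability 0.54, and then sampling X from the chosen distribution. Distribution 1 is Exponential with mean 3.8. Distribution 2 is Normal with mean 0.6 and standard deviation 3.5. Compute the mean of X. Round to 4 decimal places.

2.0720

Component means — 1: 3.8; 2: 0.6.
E[X] = 0.46·3.8 + 0.54·0.6 = 2.072.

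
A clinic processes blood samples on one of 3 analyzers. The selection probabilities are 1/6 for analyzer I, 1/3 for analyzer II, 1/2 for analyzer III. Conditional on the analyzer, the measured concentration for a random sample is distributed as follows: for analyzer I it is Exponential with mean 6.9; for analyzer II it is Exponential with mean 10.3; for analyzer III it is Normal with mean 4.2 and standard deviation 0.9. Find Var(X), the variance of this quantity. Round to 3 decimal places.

51.155

Per component, I: μ=6.9, E[X²]=95.22; II: μ=10.3, E[X²]=212.18; III: μ=4.2, E[X²]=18.45.
E[X] = 0.166667·6.9 + 0.333333·10.3 + 0.5·4.2 = 6.68333.
E[X²] = 0.166667·95.22 + 0.333333·212.18 + 0.5·18.45 = 95.8217.
Var(X) = E[X²] − (E[X])² = 95.8217 − 44.6669 = 51.1547.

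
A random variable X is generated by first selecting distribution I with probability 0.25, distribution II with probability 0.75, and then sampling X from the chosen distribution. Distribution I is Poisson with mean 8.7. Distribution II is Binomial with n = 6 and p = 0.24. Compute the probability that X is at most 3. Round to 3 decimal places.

Conditional on each component, P(X ≤ 3): I: 0.0262032; II: 0.967433.
By total probability, P(X ≤ 3) = 0.25·0.0262032 + 0.75·0.967433 = 0.732125.

0.732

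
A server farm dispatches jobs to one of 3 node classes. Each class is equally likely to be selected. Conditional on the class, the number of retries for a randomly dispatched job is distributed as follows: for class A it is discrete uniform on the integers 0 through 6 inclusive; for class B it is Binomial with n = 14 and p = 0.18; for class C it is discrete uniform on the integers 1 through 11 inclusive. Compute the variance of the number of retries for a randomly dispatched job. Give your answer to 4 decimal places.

Per component, A: μ=3, E[X²]=13; B: μ=2.52, E[X²]=8.4168; C: μ=6, E[X²]=46.
E[X] = 0.333333·3 + 0.333333·2.52 + 0.333333·6 = 3.84.
E[X²] = 0.333333·13 + 0.333333·8.4168 + 0.333333·46 = 22.4723.
Var(X) = E[X²] − (E[X])² = 22.4723 − 14.7456 = 7.72667.

7.7267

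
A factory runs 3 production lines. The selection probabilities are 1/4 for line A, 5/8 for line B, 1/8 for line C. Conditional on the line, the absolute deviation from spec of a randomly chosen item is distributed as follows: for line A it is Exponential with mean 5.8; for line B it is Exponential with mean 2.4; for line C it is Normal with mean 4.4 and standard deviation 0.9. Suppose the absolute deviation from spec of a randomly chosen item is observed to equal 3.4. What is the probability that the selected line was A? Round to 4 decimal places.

0.2049

Likelihoods f(3.4 | ·): A: 0.0959369; B: 0.10105; C: 0.239103.
Posterior ∝ prior × likelihood. Numerator for A: 0.25·0.0959369 = 0.0239842.
Normalizing constant: 0.25·0.0959369 + 0.625·0.10105 + 0.125·0.239103 = 0.117029.
P(A | observation) = 0.0239842 / 0.117029 = 0.204943.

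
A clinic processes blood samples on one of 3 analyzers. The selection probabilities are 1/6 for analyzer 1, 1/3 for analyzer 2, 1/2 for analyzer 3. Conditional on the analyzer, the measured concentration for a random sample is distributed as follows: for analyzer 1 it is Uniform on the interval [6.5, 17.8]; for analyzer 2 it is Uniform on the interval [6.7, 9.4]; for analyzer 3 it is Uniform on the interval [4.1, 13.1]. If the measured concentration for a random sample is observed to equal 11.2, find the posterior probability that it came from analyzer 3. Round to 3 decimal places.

0.790

Likelihoods f(11.2 | ·): 1: 0.0884956; 2: 0; 3: 0.111111.
Posterior ∝ prior × likelihood. Numerator for 3: 0.5·0.111111 = 0.0555556.
Normalizing constant: 0.166667·0.0884956 + 0.333333·0 + 0.5·0.111111 = 0.0703048.
P(3 | observation) = 0.0555556 / 0.0703048 = 0.79021.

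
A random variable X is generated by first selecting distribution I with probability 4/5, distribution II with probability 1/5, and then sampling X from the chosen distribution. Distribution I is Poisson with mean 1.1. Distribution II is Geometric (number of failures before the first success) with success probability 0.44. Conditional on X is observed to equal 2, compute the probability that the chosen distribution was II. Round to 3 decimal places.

0.146

Likelihoods P(X=2 | ·): I: 0.201387; II: 0.137984.
Posterior ∝ prior × likelihood. Numerator for II: 0.2·0.137984 = 0.0275968.
Normalizing constant: 0.8·0.201387 + 0.2·0.137984 = 0.188706.
P(II | observation) = 0.0275968 / 0.188706 = 0.146242.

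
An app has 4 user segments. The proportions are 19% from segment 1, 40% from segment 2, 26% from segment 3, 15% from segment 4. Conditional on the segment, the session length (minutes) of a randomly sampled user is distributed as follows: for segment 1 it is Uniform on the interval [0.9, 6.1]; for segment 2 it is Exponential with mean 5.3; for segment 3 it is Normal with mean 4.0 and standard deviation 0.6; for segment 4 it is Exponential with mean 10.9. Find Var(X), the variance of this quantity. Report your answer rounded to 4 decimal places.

Per component, 1: μ=3.5, E[X²]=14.5033; 2: μ=5.3, E[X²]=56.18; 3: μ=4, E[X²]=16.36; 4: μ=10.9, E[X²]=237.62.
E[X] = 0.19·3.5 + 0.4·5.3 + 0.26·4 + 0.15·10.9 = 5.46.
E[X²] = 0.19·14.5033 + 0.4·56.18 + 0.26·16.36 + 0.15·237.62 = 65.1242.
Var(X) = E[X²] − (E[X])² = 65.1242 − 29.8116 = 35.3126.

35.3126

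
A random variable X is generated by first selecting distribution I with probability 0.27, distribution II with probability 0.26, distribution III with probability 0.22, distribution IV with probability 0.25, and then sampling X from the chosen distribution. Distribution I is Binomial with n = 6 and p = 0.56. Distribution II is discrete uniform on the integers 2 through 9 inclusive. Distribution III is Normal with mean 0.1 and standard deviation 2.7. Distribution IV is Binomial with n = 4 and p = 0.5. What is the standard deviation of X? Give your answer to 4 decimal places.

2.7126

Per component, I: μ=3.36, E[X²]=12.768; II: μ=5.5, E[X²]=35.5; III: μ=0.1, E[X²]=7.3; IV: μ=2, E[X²]=5.
E[X] = 0.27·3.36 + 0.26·5.5 + 0.22·0.1 + 0.25·2 = 2.8592.
E[X²] = 0.27·12.768 + 0.26·35.5 + 0.22·7.3 + 0.25·5 = 15.5334.
Var(X) = E[X²] − (E[X])² = 15.5334 − 8.17502 = 7.35834.
SD(X) = √7.35834 = 2.71263.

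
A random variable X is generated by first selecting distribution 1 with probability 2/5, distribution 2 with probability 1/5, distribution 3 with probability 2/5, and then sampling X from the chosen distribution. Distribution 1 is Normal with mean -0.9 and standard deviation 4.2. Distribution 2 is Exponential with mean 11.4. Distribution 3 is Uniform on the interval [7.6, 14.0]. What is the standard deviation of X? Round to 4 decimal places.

Per component, 1: μ=-0.9, E[X²]=18.45; 2: μ=11.4, E[X²]=259.92; 3: μ=10.8, E[X²]=120.053.
E[X] = 0.4·-0.9 + 0.2·11.4 + 0.4·10.8 = 6.24.
E[X²] = 0.4·18.45 + 0.2·259.92 + 0.4·120.053 = 107.385.
Var(X) = E[X²] − (E[X])² = 107.385 − 38.9376 = 68.4477.
SD(X) = √68.4477 = 8.27331.

8.2733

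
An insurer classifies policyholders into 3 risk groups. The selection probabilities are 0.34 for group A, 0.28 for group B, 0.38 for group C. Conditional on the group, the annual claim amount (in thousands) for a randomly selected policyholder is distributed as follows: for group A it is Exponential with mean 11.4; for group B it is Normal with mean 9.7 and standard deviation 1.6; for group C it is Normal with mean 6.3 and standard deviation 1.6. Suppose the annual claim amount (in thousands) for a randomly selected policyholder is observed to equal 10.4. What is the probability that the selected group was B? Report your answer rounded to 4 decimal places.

Likelihoods f(10.4 | ·): A: 0.0352287; B: 0.226583; C: 0.00935218.
Posterior ∝ prior × likelihood. Numerator for B: 0.28·0.226583 = 0.0634432.
Normalizing constant: 0.34·0.0352287 + 0.28·0.226583 + 0.38·0.00935218 = 0.0789747.
P(B | observation) = 0.0634432 / 0.0789747 = 0.803335.

0.8033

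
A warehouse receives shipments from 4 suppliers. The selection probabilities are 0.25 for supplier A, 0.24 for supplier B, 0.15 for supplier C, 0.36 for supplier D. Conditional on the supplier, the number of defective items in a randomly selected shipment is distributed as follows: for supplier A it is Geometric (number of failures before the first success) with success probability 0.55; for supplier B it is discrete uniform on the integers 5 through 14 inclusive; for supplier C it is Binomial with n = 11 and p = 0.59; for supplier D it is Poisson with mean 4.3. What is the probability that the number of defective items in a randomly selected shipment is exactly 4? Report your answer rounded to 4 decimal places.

Conditional on each supplier, P(X = 4): A: 0.0225534; B: 0; C: 0.077877; D: 0.193284.
By total probability, P(X = 4) = 0.25·0.0225534 + 0.24·0 + 0.15·0.077877 + 0.36·0.193284 = 0.0869022.

0.0869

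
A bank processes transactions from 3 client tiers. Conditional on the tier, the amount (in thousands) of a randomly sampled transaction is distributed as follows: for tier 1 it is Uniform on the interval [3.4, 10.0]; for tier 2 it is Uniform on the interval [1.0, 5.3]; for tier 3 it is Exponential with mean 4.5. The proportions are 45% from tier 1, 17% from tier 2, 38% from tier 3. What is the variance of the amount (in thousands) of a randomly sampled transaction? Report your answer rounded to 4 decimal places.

Per component, 1: μ=6.7, E[X²]=48.52; 2: μ=3.15, E[X²]=11.4633; 3: μ=4.5, E[X²]=40.5.
E[X] = 0.45·6.7 + 0.17·3.15 + 0.38·4.5 = 5.2605.
E[X²] = 0.45·48.52 + 0.17·11.4633 + 0.38·40.5 = 39.1728.
Var(X) = E[X²] − (E[X])² = 39.1728 − 27.6729 = 11.4999.

11.4999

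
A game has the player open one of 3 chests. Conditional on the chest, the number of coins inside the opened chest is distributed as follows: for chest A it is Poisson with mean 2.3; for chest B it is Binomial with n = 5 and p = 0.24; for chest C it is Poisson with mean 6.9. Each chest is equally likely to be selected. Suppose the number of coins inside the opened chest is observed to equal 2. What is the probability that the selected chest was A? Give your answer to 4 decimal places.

Likelihoods P(X=2 | ·): A: 0.265185; B: 0.25285; C: 0.0239903.
Posterior ∝ prior × likelihood. Numerator for A: 0.333333·0.265185 = 0.0883949.
Normalizing constant: 0.333333·0.265185 + 0.333333·0.25285 + 0.333333·0.0239903 = 0.180675.
P(A | observation) = 0.0883949 / 0.180675 = 0.489248.

0.4892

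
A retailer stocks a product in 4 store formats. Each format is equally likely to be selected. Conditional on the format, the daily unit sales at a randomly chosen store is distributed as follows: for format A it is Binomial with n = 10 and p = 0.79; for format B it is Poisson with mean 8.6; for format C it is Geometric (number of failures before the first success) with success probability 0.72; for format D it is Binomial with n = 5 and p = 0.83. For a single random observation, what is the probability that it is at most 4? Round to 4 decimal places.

0.4207

Conditional on each format, P(X ≤ 4): A: 0.00819353; B: 0.070054; C: 0.998279; D: 0.606096.
By total probability, P(X ≤ 4) = 0.25·0.00819353 + 0.25·0.070054 + 0.25·0.998279 + 0.25·0.606096 = 0.420656.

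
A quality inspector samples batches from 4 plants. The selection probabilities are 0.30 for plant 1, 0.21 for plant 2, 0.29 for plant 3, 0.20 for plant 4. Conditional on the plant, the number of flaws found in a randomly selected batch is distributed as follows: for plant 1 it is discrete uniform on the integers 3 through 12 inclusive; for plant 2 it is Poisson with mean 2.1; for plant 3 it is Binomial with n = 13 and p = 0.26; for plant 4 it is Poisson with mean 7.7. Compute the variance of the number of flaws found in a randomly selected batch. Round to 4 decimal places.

Per component, 1: μ=7.5, E[X²]=64.5; 2: μ=2.1, E[X²]=6.51; 3: μ=3.38, E[X²]=13.9256; 4: μ=7.7, E[X²]=66.99.
E[X] = 0.3·7.5 + 0.21·2.1 + 0.29·3.38 + 0.2·7.7 = 5.2112.
E[X²] = 0.3·64.5 + 0.21·6.51 + 0.29·13.9256 + 0.2·66.99 = 38.1535.
Var(X) = E[X²] − (E[X])² = 38.1535 − 27.1566 = 10.9969.

10.9969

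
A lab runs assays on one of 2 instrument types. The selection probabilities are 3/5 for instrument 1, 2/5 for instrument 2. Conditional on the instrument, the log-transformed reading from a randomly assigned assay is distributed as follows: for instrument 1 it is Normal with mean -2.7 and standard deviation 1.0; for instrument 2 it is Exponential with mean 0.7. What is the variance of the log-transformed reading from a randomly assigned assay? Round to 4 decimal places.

3.5704

Per component, 1: μ=-2.7, E[X²]=8.29; 2: μ=0.7, E[X²]=0.98.
E[X] = 0.6·-2.7 + 0.4·0.7 = -1.34.
E[X²] = 0.6·8.29 + 0.4·0.98 = 5.366.
Var(X) = E[X²] − (E[X])² = 5.366 − 1.7956 = 3.5704.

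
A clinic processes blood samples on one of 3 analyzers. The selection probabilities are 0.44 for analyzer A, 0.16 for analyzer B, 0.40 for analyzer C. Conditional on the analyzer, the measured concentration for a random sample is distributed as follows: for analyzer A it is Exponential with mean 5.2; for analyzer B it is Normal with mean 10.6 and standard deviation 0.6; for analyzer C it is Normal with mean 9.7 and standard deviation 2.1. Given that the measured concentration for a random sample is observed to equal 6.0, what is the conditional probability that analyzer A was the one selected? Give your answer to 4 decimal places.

Likelihoods f(6.0 | ·): A: 0.0606579; B: 1.14637e-13; C: 0.0402345.
Posterior ∝ prior × likelihood. Numerator for A: 0.44·0.0606579 = 0.0266895.
Normalizing constant: 0.44·0.0606579 + 0.16·1.14637e-13 + 0.4·0.0402345 = 0.0427833.
P(A | observation) = 0.0266895 / 0.0427833 = 0.62383.

0.6238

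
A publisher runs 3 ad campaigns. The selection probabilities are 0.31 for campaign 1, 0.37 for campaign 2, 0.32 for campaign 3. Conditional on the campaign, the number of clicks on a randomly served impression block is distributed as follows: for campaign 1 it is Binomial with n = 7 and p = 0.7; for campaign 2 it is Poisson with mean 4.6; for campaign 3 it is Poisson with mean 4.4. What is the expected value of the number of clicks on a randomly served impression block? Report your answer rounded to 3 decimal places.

Component means — 1: 4.9; 2: 4.6; 3: 4.4.
E[X] = 0.31·4.9 + 0.37·4.6 + 0.32·4.4 = 4.629.

4.629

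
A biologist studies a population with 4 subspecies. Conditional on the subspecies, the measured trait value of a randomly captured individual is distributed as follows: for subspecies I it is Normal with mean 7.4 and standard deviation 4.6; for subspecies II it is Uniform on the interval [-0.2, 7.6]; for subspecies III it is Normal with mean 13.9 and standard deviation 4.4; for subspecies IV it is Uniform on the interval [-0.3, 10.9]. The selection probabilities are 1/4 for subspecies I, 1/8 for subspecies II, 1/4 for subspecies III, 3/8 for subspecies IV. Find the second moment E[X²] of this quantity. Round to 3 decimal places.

For each component E[X²] = Var + (mean)², giving I: 75.92; II: 18.76; III: 212.57; IV: 38.5433.
Overall E[X²] = 0.25·75.92 + 0.125·18.76 + 0.25·212.57 + 0.375·38.5433 = 88.9213.

88.921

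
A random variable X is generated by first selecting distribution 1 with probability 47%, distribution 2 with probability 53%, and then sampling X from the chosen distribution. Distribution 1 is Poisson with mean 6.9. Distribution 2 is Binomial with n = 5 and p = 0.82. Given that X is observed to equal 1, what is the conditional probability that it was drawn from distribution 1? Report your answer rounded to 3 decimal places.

Likelihoods P(X=1 | ·): 1: 0.00695372; 2: 0.00430402.
Posterior ∝ prior × likelihood. Numerator for 1: 0.47·0.00695372 = 0.00326825.
Normalizing constant: 0.47·0.00695372 + 0.53·0.00430402 = 0.00554938.
P(1 | observation) = 0.00326825 / 0.00554938 = 0.58894.

0.589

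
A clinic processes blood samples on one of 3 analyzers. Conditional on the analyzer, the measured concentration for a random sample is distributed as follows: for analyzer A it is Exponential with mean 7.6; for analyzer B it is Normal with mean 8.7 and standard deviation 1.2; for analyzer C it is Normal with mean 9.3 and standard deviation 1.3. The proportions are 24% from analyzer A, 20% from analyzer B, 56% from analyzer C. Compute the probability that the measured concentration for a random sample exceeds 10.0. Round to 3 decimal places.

Conditional on each analyzer, P(X > 10.0): A: 0.268262; B: 0.13933; C: 0.295129.
By total probability, P(X > 10.0) = 0.24·0.268262 + 0.2·0.13933 + 0.56·0.295129 = 0.257521.

0.258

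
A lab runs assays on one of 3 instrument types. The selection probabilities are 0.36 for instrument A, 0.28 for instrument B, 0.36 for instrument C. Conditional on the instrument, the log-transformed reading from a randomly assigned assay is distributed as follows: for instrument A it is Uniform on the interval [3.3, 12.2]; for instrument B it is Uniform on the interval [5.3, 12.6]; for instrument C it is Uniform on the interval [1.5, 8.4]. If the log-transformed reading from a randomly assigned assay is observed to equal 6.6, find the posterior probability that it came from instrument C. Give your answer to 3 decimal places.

Likelihoods f(6.6 | ·): A: 0.11236; B: 0.136986; C: 0.144928.
Posterior ∝ prior × likelihood. Numerator for C: 0.36·0.144928 = 0.0521739.
Normalizing constant: 0.36·0.11236 + 0.28·0.136986 + 0.36·0.144928 = 0.13098.
P(C | observation) = 0.0521739 / 0.13098 = 0.398336.

0.398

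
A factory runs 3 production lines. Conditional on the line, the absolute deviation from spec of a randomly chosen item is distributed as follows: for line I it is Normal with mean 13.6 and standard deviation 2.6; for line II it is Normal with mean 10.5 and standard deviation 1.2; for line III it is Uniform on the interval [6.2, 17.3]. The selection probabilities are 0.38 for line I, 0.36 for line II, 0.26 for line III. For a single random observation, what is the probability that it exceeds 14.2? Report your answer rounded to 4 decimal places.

Conditional on each line, P(X > 14.2): I: 0.408747; II: 0.00102348; III: 0.279279.
By total probability, P(X > 14.2) = 0.38·0.408747 + 0.36·0.00102348 + 0.26·0.279279 = 0.228305.

0.2283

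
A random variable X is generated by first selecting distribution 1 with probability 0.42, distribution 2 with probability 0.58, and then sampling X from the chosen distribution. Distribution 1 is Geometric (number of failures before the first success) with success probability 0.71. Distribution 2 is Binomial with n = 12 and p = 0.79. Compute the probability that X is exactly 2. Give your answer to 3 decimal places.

0.025

Conditional on each component, P(X = 2): 1: 0.059711; 2: 6.87054e-06.
By total probability, P(X = 2) = 0.42·0.059711 + 0.58·6.87054e-06 = 0.0250826.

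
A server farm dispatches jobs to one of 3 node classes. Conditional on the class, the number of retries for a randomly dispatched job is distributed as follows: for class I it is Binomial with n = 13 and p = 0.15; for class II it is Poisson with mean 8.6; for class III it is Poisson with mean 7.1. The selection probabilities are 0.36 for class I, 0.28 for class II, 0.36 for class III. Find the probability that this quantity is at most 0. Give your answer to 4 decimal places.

0.0439

Conditional on each class, P(X ≤ 0): I: 0.120905; II: 0.000184106; III: 0.000825105.
By total probability, P(X ≤ 0) = 0.36·0.120905 + 0.28·0.000184106 + 0.36·0.000825105 = 0.0438746.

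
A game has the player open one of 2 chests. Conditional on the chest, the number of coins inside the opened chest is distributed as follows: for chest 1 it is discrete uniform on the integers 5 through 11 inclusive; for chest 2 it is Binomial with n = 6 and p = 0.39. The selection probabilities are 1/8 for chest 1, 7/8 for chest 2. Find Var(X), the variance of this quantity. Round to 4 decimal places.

Per component, 1: μ=8, E[X²]=68; 2: μ=2.34, E[X²]=6.903.
E[X] = 0.125·8 + 0.875·2.34 = 3.0475.
E[X²] = 0.125·68 + 0.875·6.903 = 14.5401.
Var(X) = E[X²] − (E[X])² = 14.5401 − 9.28726 = 5.25287.

5.2529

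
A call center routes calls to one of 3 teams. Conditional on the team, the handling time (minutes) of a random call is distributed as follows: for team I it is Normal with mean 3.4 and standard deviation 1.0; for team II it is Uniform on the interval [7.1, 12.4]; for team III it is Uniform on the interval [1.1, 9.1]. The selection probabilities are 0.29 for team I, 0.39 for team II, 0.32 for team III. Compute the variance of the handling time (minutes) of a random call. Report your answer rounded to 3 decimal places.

10.437

Per component, I: μ=3.4, E[X²]=12.56; II: μ=9.75, E[X²]=97.4033; III: μ=5.1, E[X²]=31.3433.
E[X] = 0.29·3.4 + 0.39·9.75 + 0.32·5.1 = 6.4205.
E[X²] = 0.29·12.56 + 0.39·97.4033 + 0.32·31.3433 = 51.6596.
Var(X) = E[X²] − (E[X])² = 51.6596 − 41.2228 = 10.4367.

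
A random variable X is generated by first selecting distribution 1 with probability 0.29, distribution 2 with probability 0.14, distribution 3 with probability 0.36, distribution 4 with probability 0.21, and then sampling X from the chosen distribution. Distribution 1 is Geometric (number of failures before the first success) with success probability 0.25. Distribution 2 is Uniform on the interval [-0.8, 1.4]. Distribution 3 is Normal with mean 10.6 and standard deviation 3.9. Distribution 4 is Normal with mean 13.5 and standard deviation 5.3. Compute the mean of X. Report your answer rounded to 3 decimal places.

7.563

Component means — 1: 3; 2: 0.3; 3: 10.6; 4: 13.5.
E[X] = 0.29·3 + 0.14·0.3 + 0.36·10.6 + 0.21·13.5 = 7.563.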